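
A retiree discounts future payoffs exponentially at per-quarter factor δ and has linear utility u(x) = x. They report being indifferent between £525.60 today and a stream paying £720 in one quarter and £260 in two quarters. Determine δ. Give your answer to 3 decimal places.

δ ≈ 0.600

Present value of the stream is 720·δ + 260·δ². Indifference gives 720δ + 260δ² = 525.60.
Rearranged: 260δ² + 720δ − 525.60 = 0.
By the quadratic formula (taking the positive root), δ = (−720 + √1065024.00) / 520 ≈ 0.600.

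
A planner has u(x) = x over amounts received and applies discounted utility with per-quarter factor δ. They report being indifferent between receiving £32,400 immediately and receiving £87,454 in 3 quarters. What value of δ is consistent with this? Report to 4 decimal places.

δ ≈ 0.7182

Equating discounted utilities: u(32400) = δ^3·u(87454) ⇒ δ^3 = u(32400)/u(87454).
With u(x) = x: δ^3 = 32400/87454 = 0.37048.
Hence δ = (0.37048)^(1/3) = 0.718216.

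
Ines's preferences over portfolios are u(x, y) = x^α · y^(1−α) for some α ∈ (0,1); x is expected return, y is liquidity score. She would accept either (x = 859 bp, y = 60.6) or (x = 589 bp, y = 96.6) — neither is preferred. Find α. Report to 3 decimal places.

α ≈ 0.553

Set the two utilities equal: 859^α·60.6^(1−α) = 589^α·96.6^(1−α).
Taking logs: α·ln 859 + (1−α)·ln 60.6 = α·ln 589 + (1−α)·ln 96.6, i.e. α·0.377343 = (1−α)·0.466284.
With A = 0.377343 and B = 0.466284: α·A = (1−α)·B, so α = B/(A+B) = 0.466284/0.843627 ≈ 0.553.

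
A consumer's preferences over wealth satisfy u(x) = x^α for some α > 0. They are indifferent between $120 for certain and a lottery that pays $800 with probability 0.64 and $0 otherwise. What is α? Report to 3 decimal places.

α ≈ 0.235

The lottery's expected utility is 0.64·u(800) + 0.36·u(0) = 0.64·800^α (since u(0) = 0 for α > 0).
Setting u(120) equal to that: 120^α = 0.64·800^α ⇒ (120/800)^α = 0.64.
α = ln(0.64) / ln(120/800) = -0.446287/-1.897120 ≈ 0.235.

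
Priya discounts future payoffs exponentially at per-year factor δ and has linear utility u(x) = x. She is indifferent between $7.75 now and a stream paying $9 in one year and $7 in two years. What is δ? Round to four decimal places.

The stream is worth 9δ + 7δ² today, so 9δ + 7δ² = 7.75.
So 7δ² + 9δ − 7.75 = 0.
The positive root is δ = [−9 + √(9² + 4·7·7.75)] / (2·7) = (−9 + 17.263)/14 ≈ 0.5902.

δ ≈ 0.5902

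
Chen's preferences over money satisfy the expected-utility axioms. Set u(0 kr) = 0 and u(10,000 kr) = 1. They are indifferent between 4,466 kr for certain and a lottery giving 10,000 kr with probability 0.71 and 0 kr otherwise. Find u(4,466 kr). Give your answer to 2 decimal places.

u(4,466 kr) equals the lottery's expected utility: 0.71·1 + 0.29·0 = 0.71.

0.71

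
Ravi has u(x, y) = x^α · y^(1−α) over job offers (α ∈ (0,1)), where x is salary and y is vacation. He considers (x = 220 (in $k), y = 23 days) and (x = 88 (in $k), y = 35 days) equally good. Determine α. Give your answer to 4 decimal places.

α ≈ 0.3142

The Cobb–Douglas utilities coincide, so 220^α·23^(1−α) = 88^α·35^(1−α).
Taking logs: α·ln 220 + (1−α)·ln 23 = α·ln 88 + (1−α)·ln 35, i.e. α·0.9162907 = (1−α)·0.4198538.
Thus α·(1.3361445) = 0.4198538, so α = 0.4198538/1.3361445 ≈ 0.3142.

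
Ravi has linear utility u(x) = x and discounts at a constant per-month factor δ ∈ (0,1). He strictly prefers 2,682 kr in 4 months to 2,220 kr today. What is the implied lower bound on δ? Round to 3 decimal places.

Comparing present values: 2220 < δ^4·2682.
So δ^4 > 2220/2682 = 0.82774; taking the 4th root of both positive sides preserves the inequality.
δ > (2220/2682)^(1/4) ≈ 0.954.

δ > 0.954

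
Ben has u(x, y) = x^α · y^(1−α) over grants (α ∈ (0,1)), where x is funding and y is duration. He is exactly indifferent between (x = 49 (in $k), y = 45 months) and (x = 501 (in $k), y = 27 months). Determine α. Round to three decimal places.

α ≈ 0.180

The Cobb–Douglas utilities coincide, so 49^α·45^(1−α) = 501^α·27^(1−α).
Rearrange to (49/501)^α = (27/45)^(1−α) and take logs: α·-2.324786 = (1−α)·-0.510826.
So α/(1−α) = (-0.510826)/(-2.324786) = 0.219730, and α = 0.219730/1.219730 ≈ 0.180.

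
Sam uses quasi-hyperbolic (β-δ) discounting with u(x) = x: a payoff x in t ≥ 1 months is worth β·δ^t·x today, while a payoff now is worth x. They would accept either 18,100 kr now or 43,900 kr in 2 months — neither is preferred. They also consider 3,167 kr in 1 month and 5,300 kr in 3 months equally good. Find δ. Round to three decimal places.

From the later pair, β·δ^1·3167 = β·δ^3·5300; dividing through, δ^2 = 3167/5300 = 0.59755, so δ = 0.77301.

δ ≈ 0.773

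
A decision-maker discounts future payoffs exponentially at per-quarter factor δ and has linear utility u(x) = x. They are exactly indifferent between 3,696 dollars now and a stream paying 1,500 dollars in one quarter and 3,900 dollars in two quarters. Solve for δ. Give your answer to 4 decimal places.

Present value of the stream is 1500·δ + 3900·δ². Indifference gives 1500δ + 3900δ² = 3696.
That is, 3900δ² + 1500δ − 3696 = 0, a quadratic in δ.
δ = (−1500 + √(1500² + 4·3900·3696)) / (2·3900) = (−1500 + √59907600.00) / 7800 ≈ 0.8000.

δ ≈ 0.8000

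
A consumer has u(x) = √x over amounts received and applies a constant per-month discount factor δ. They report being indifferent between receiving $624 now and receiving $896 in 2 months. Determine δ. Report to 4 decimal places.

δ ≈ 0.9135

Indifference means u(624) = δ^2 · u(896), so δ^2 = u(624)/u(896).
Since u(x) = √x, δ^2 = √(624/896) = 0.83452.
Taking the square root: δ = 0.83452^(1/2) ≈ 0.9135.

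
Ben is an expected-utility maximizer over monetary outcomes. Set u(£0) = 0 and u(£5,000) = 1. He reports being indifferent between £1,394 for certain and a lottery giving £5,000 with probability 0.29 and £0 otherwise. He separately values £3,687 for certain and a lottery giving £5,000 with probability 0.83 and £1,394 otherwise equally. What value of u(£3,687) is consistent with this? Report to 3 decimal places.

0.879

The first gamble pins u(£1,394): it must equal 0.29·1 + 0.71·0 = 0.29.
The second indifference gives u(£3,687) = 0.83·u(£5,000) + 0.17·u(£1,394) = 0.83·1.00 + 0.17·0.29 = 0.8793.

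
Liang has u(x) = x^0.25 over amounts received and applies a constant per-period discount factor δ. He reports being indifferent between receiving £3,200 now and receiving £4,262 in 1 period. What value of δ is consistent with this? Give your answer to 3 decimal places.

δ ≈ 0.931

Equating discounted utilities: u(3200) = δ·u(4262) ⇒ δ = u(3200)/u(4262).
With u(x) = x^0.25: δ = 3200^0.25/4262^0.25 = (3200/4262)^0.25 = 0.93086.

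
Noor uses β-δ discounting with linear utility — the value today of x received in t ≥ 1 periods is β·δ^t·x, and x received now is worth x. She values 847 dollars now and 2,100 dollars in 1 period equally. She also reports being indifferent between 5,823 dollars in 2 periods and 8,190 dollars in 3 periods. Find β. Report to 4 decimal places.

β ≈ 0.5673

The second indifference involves only future payoffs, so β cancels: β·δ^2·5823 = β·δ^3·8190, giving δ = 5823/8190 = 0.71099.
Now use the now-vs-future pair: 847 = β·δ·2100 gives β = 847/(0.71099·2100) ≈ 0.5673.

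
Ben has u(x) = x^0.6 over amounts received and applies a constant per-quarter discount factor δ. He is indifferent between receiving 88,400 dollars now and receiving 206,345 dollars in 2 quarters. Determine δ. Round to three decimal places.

The payoff in 2 quarters is discounted by δ^2, so u(88400) = δ^2·u(206345) and δ^2 = u(88400)/u(206345).
Since u(x) = x^0.6, δ^2 = (88400/206345)^0.6 = 0.42841^0.6 = 0.60133.
Hence δ = (0.60133)^(1/2) = 0.77546.

δ ≈ 0.775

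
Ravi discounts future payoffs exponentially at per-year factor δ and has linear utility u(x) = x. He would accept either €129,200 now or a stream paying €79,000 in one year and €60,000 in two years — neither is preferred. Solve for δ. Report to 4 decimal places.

δ ≈ 0.9500

Equating present values: 129200 = 79000δ + 60000δ².
That is, 60000δ² + 79000δ − 129200 = 0, a quadratic in δ.
The positive root is δ = [−79000 + √(79000² + 4·60000·129200)] / (2·60000) = (−79000 + 193000.000)/120000 ≈ 0.9500.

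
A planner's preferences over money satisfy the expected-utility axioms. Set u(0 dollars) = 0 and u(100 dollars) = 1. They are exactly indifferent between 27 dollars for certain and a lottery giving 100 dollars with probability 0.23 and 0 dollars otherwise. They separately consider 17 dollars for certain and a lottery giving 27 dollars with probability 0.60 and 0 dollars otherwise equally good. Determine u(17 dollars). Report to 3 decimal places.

From the first indifference, u(27 dollars) = 0.23·u(100 dollars) + 0.77·u(0 dollars) = 0.23·1 + 0.77·0 = 0.23.
The second indifference gives u(17 dollars) = 0.60·u(27 dollars) + 0.40·u(0 dollars) = 0.60·0.23 + 0.40·0.00 = 0.1380.

0.138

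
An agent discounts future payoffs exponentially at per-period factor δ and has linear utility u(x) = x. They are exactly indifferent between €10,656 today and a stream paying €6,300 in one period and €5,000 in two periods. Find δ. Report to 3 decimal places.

δ ≈ 0.960

The stream is worth 6300δ + 5000δ² today, so 6300δ + 5000δ² = 10656.
So 5000δ² + 6300δ − 10656 = 0.
The positive root is δ = [−6300 + √(6300² + 4·5000·10656)] / (2·5000) = (−6300 + 15900.000)/10000 ≈ 0.960.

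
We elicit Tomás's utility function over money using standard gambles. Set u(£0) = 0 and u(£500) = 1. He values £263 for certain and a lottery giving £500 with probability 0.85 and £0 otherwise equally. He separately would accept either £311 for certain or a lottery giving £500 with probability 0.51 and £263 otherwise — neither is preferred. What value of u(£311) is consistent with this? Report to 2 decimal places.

The first gamble pins u(£263): it must equal 0.85·1 + 0.15·0 = 0.85.
Chaining: u(£311) = 0.51·1.00 + 0.49·0.85 = 0.9265.

0.93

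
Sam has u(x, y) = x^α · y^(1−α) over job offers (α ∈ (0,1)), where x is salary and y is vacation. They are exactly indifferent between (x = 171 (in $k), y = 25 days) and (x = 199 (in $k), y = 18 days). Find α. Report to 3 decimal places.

α ≈ 0.684

The Cobb–Douglas utilities coincide, so 171^α·25^(1−α) = 199^α·18^(1−α).
(171/199)^α = (18/25)^(1−α); take logs: α·ln(171/199) = (1−α)·ln(18/25), i.e. α·-0.151641 = (1−α)·-0.328504.
So α/(1−α) = (-0.328504)/(-0.151641) = 2.166327, and α = 2.166327/3.166327 ≈ 0.684.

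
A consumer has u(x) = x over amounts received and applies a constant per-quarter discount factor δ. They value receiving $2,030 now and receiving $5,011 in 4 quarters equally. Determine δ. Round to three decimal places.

δ ≈ 0.798

Equating discounted utilities: u(2030) = δ^4·u(5011) ⇒ δ^4 = u(2030)/u(5011).
With u(x) = x: δ^4 = 2030/5011 = 0.40511.
Hence δ = (0.40511)^(1/4) = 0.79780.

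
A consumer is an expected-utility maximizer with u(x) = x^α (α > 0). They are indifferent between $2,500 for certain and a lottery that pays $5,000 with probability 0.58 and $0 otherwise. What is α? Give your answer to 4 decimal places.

EU(lottery) = 0.58·5000^α + 0.42·0 = 0.58·5000^α.
Indifference: 2500^α = 0.58·5000^α, so (2500/5000)^α = 0.58.
Taking logs: α·ln(2500/5000) = ln(0.58), so α = -0.5447272 / -0.6931472 ≈ 0.7859.

α ≈ 0.7859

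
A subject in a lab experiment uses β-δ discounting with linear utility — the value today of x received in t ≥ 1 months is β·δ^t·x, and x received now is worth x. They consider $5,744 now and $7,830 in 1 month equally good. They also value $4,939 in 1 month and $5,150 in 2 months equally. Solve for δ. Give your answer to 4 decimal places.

δ ≈ 0.9590

The second indifference involves only future payoffs, so β cancels: β·δ^1·4939 = β·δ^2·5150, giving δ = 4939/5150 = 0.95903.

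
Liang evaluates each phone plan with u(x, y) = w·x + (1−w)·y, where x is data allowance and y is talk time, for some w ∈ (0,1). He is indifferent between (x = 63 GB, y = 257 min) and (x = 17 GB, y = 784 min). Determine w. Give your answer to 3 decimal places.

Indifference: w·63 + (1−w)·257 = w·17 + (1−w)·784.
w·(63−17) = (1−w)·(784−257), i.e. w·46 = (1−w)·527.
The marginal rate of substitution is 527/46, so w = 527/(46+527) = 0.920.

w = 0.920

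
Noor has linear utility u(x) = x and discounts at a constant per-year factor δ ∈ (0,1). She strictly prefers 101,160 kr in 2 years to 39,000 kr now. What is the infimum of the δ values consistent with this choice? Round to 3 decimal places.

Under u(x) = x this choice says 39000 < δ^2·101160.
Hence δ^2 > 39000/101160 = 0.38553, and x ↦ x^(1/2) is increasing on (0,∞).
δ > (39000/101160)^(1/2) ≈ 0.621.

δ > 0.621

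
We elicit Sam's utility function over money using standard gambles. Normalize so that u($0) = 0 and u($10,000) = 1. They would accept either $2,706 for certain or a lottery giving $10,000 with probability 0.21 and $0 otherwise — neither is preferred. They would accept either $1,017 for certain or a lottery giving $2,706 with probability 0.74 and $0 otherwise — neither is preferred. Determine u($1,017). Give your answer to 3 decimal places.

0.155

First, u($2,706) = 0.21·u($10,000) + 0.79·u($0) = 0.21.
The second indifference gives u($1,017) = 0.74·u($2,706) + 0.26·u($0) = 0.74·0.21 + 0.26·0.00 = 0.1554.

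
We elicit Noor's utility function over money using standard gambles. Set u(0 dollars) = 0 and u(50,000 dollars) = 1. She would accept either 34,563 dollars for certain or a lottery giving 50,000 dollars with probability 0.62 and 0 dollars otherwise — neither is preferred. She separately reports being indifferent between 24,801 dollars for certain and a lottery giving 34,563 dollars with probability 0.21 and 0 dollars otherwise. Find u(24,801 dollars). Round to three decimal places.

0.130

First, u(34,563 dollars) = 0.62·u(50,000 dollars) + 0.38·u(0 dollars) = 0.62.
The second indifference gives u(24,801 dollars) = 0.21·u(34,563 dollars) + 0.79·u(0 dollars) = 0.21·0.62 + 0.79·0.00 = 0.1302.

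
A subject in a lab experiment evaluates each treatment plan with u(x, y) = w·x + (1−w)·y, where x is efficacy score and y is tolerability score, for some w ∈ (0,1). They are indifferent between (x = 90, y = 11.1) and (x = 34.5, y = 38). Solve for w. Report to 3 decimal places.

w = 0.326

Equating utilities: w·90 + (1−w)·11.1 = w·34.5 + (1−w)·38.
Collecting terms: w·55.5 = (1−w)·26.9.
The marginal rate of substitution is 26.9/55.5, so w = 26.9/(55.5+26.9) = 0.326.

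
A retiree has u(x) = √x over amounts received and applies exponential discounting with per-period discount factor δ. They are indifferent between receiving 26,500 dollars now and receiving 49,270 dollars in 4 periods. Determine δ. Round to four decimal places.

Equating discounted utilities: u(26500) = δ^4·u(49270) ⇒ δ^4 = u(26500)/u(49270).
With u(x) = √x: δ^4 = √26500/√49270 = √(26500/49270) = 0.73338.
So δ = 0.73338^(1/4) ≈ 0.9254.

δ ≈ 0.9254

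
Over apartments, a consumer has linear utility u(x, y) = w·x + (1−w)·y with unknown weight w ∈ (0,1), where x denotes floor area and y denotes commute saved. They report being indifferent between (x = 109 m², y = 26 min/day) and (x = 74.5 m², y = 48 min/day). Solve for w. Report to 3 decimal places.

u(109,26) = u(74.5,48) means w·109 + (1−w)·26 = w·74.5 + (1−w)·48.
w·(109−74.5) = (1−w)·(48−26), i.e. w·34.5 = (1−w)·22.
So w/(1−w) = 22/34.5 = 0.6377, giving w = 22/(34.5+22) = 0.389.

w = 0.389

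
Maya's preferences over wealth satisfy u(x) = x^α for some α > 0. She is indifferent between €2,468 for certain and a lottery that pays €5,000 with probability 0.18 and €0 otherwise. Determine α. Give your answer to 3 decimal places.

EU(lottery) = 0.18·5000^α + 0.82·0 = 0.18·5000^α.
Setting u(2468) equal to that: 2468^α = 0.18·5000^α ⇒ (2468/5000)^α = 0.18.
α = ln(0.18) / ln(2468/5000) = -1.714798/-0.706030 ≈ 2.429.

α ≈ 2.429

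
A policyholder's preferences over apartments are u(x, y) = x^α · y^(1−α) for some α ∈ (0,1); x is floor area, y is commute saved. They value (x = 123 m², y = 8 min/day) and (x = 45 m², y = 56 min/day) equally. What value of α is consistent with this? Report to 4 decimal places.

Indifference: 123^α · 8^(1−α) = 45^α · 56^(1−α).
Rearrange to (123/45)^α = (56/8)^(1−α) and take logs: α·1.0055219 = (1−α)·1.9459101.
Thus α·(2.9514320) = 1.9459101, so α = 1.9459101/2.9514320 ≈ 0.6593.

α ≈ 0.6593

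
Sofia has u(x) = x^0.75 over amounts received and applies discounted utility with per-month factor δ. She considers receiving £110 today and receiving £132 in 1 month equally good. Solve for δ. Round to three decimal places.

Equating discounted utilities: u(110) = δ·u(132) ⇒ δ = u(110)/u(132).
With u(x) = x^0.75: δ = 110^0.75/132^0.75 = (110/132)^0.75 = 0.87220.

δ ≈ 0.872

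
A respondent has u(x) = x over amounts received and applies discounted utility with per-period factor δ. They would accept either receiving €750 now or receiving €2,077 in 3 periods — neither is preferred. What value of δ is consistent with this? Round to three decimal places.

δ ≈ 0.712

Equating discounted utilities: u(750) = δ^3·u(2077) ⇒ δ^3 = u(750)/u(2077).
With u(x) = x: δ^3 = 750/2077 = 0.36110.
Hence δ = (0.36110)^(1/3) = 0.71210.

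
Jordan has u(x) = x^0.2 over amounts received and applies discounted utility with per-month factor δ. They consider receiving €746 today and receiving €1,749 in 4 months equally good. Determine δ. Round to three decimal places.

δ ≈ 0.958

The payoff in 4 months is discounted by δ^4, so u(746) = δ^4·u(1749) and δ^4 = u(746)/u(1749).
Since u(x) = x^0.2, δ^4 = (746/1749)^0.2 = 0.42653^0.2 = 0.84331.
So δ = 0.84331^(1/4) ≈ 0.958.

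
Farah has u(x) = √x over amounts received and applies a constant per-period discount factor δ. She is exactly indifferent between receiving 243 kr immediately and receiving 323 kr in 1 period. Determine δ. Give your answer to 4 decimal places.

δ ≈ 0.8674

The payoff in 1 period is discounted by δ, so u(243) = δ·u(323) and δ = u(243)/u(323).
With u(x) = √x: δ = √243/√323 = √(243/323) = 0.86736.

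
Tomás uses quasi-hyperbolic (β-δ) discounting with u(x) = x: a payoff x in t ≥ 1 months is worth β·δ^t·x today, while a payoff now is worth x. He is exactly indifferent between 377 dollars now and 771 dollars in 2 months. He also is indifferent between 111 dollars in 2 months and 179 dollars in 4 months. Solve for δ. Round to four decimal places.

From the later pair, β·δ^2·111 = β·δ^4·179; dividing through, δ^2 = 111/179 = 0.62011, so δ = 0.78747.

δ ≈ 0.7875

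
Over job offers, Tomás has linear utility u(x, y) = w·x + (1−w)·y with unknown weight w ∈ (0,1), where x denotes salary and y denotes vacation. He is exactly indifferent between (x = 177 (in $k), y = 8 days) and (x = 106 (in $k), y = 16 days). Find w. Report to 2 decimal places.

Equating utilities: w·177 + (1−w)·8 = w·106 + (1−w)·16.
Rearranging, 71·w − 8·(1−w) = 0.
Hence w = 8/(71+8) = 8/79 = 0.10.

w = 0.10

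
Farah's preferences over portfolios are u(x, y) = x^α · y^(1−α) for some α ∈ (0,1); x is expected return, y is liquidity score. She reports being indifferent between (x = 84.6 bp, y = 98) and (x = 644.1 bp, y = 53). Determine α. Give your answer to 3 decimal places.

The Cobb–Douglas utilities coincide, so 84.6^α·98^(1−α) = 644.1^α·53^(1−α).
Taking logs: α·ln 84.6 + (1−α)·ln 98 = α·ln 644.1 + (1−α)·ln 53, i.e. α·-2.029920 = (1−α)·-0.614676.
So α/(1−α) = (-0.614676)/(-2.029920) = 0.302808, and α = 0.302808/1.302808 ≈ 0.232.

α ≈ 0.232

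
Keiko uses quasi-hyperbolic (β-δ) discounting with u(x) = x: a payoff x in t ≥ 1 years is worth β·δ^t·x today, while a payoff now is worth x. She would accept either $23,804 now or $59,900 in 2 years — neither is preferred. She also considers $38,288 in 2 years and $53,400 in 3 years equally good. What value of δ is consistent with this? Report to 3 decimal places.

δ ≈ 0.717

From the later pair, β·δ^2·38288 = β·δ^3·53400; dividing through, δ = 38288/53400 = 0.71700.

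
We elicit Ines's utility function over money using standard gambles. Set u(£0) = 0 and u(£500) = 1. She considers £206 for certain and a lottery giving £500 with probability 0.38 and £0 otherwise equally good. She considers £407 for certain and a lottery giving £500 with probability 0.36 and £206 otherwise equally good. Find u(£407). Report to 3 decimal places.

0.603

First, u(£206) = 0.38·u(£500) + 0.62·u(£0) = 0.38.
The second indifference gives u(£407) = 0.36·u(£500) + 0.64·u(£206) = 0.36·1.00 + 0.64·0.38 = 0.6032.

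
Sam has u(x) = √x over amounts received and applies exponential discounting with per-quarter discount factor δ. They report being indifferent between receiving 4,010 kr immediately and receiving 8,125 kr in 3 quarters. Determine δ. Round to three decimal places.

Equating discounted utilities: u(4010) = δ^3·u(8125) ⇒ δ^3 = u(4010)/u(8125).
With u(x) = √x: δ^3 = √4010/√8125 = √(4010/8125) = 0.70252.
So δ = 0.70252^(1/3) ≈ 0.889.

δ ≈ 0.889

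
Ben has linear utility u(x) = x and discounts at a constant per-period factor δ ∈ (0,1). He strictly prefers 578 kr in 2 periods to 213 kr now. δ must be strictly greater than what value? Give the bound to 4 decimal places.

The preference means 213 < δ^2·578.
So δ^2 > 213/578 = 0.36851; taking the square root of both positive sides preserves the inequality.
δ > 0.36851^(1/2) = 0.6071.

δ > 0.6071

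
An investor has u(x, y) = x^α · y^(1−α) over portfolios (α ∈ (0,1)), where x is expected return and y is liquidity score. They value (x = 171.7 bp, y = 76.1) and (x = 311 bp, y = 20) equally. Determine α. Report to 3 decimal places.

Set the two utilities equal: 171.7^α·76.1^(1−α) = 311^α·20^(1−α).
Rearrange to (171.7/311)^α = (20/76.1)^(1−α) and take logs: α·-0.594044 = (1−α)·-1.336316.
Thus α·(-1.930360) = -1.336316, so α = -1.336316/-1.930360 ≈ 0.692.

α ≈ 0.692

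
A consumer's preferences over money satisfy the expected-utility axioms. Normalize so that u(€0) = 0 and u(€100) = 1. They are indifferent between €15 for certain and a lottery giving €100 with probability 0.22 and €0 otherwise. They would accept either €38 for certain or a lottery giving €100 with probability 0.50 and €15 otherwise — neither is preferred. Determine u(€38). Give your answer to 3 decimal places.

First, u(€15) = 0.22·u(€100) + 0.78·u(€0) = 0.22.
Chaining: u(€38) = 0.50·1.00 + 0.50·0.22 = 0.6100.

0.610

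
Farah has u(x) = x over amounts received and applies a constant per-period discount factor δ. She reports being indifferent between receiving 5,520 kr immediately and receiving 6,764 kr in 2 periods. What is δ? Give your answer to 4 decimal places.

δ ≈ 0.9034

Indifference means u(5520) = δ^2 · u(6764), so δ^2 = u(5520)/u(6764).
With u(x) = x: δ^2 = 5520/6764 = 0.81609.
So δ = 0.81609^(1/2) ≈ 0.9034.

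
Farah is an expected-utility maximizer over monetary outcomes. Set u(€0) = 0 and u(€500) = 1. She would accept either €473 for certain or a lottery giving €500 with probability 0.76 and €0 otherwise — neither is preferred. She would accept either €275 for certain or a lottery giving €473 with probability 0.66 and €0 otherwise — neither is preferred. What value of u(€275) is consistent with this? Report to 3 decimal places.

0.502

First, u(€473) = 0.76·u(€500) + 0.24·u(€0) = 0.76.
Chaining: u(€275) = 0.66·0.76 + 0.34·0.00 = 0.5016.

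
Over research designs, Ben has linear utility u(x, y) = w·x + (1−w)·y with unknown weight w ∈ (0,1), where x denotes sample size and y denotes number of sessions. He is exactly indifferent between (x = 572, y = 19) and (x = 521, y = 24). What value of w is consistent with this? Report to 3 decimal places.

u(572,19) = u(521,24) means w·572 + (1−w)·19 = w·521 + (1−w)·24.
w·(572−521) = (1−w)·(24−19), i.e. w·51 = (1−w)·5.
The marginal rate of substitution is 5/51, so w = 5/(51+5) = 0.089.

w = 0.089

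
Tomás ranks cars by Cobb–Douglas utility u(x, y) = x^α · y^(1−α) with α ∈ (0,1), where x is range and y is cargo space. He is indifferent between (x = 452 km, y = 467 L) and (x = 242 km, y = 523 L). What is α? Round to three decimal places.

α ≈ 0.153

Set the two utilities equal: 452^α·467^(1−α) = 242^α·523^(1−α).
(452/242)^α = (523/467)^(1−α); take logs: α·ln(452/242) = (1−α)·ln(523/467), i.e. α·0.624744 = (1−α)·0.113252.
Thus α·(0.737996) = 0.113252, so α = 0.113252/0.737996 ≈ 0.153.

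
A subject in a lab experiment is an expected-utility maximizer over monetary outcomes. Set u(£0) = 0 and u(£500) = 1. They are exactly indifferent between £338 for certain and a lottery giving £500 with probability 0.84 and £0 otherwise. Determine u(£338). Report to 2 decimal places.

0.84

By the standard-gamble method, u(£338) is just the indifference probability on the best outcome: 0.84.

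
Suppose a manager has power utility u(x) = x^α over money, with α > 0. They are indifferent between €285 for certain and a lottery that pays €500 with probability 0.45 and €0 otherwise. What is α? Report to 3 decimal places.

α ≈ 1.421

EU(lottery) = 0.45·500^α + 0.55·0 = 0.45·500^α.
Setting u(285) equal to that: 285^α = 0.45·500^α ⇒ (285/500)^α = 0.45.
α = ln(0.45) / ln(285/500) = -0.798508/-0.562119 ≈ 1.421.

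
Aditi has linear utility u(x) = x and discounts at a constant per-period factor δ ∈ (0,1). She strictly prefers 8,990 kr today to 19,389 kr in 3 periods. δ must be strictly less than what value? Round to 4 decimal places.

Under u(x) = x this choice says 8990 > δ^3·19389.
So δ^3 < 8990/19389 = 0.46366; taking the cube root of both positive sides preserves the inequality.
δ < (8990/19389)^(1/3) ≈ 0.7740.

δ < 0.7740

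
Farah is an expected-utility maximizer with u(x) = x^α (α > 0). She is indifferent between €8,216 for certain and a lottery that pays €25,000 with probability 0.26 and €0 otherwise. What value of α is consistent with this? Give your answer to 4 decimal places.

EU(lottery) = 0.26·25000^α + 0.74·0 = 0.26·25000^α.
Indifference: 8216^α = 0.26·25000^α, so (8216/25000)^α = 0.26.
Taking logs: α·ln(8216/25000) = ln(0.26), so α = -1.3470736 / -1.1127924 ≈ 1.2105.

α ≈ 1.2105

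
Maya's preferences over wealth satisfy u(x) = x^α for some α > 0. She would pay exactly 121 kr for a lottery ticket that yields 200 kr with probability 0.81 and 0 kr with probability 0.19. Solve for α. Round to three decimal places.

α ≈ 0.419

The lottery's expected utility is 0.81·u(200) + 0.19·u(0) = 0.81·200^α (since u(0) = 0 for α > 0).
Equating: 121^α = 0.81·200^α, i.e. 0.6050^α = 0.81.
Taking logs: α·ln(121/200) = ln(0.81), so α = -0.210721 / -0.502527 ≈ 0.419.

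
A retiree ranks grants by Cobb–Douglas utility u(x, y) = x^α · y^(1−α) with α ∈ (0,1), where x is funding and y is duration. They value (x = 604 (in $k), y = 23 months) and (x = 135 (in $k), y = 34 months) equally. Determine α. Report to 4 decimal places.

α ≈ 0.2069

Set the two utilities equal: 604^α·23^(1−α) = 135^α·34^(1−α).
Rearrange to (604/135)^α = (34/23)^(1−α) and take logs: α·1.4982994 = (1−α)·0.3908663.
So α/(1−α) = (0.3908663)/(1.4982994) = 0.2608733, and α = 0.2608733/1.2608733 ≈ 0.2069.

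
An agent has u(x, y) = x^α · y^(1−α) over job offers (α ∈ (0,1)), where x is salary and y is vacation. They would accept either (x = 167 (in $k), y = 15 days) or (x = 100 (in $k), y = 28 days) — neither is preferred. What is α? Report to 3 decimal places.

Set the two utilities equal: 167^α·15^(1−α) = 100^α·28^(1−α).
Rearrange to (167/100)^α = (28/15)^(1−α) and take logs: α·0.512824 = (1−α)·0.624154.
So α/(1−α) = (0.624154)/(0.512824) = 1.217092, and α = 1.217092/2.217092 ≈ 0.549.

α ≈ 0.549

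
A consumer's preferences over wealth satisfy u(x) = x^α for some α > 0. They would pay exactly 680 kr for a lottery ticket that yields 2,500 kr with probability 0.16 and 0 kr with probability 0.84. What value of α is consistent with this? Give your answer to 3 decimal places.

EU(lottery) = 0.16·2500^α + 0.84·0 = 0.16·2500^α.
Equating: 680^α = 0.16·2500^α, i.e. 0.2720^α = 0.16.
Taking logs: α·ln(680/2500) = ln(0.16), so α = -1.832581 / -1.301953 ≈ 1.408.

α ≈ 1.408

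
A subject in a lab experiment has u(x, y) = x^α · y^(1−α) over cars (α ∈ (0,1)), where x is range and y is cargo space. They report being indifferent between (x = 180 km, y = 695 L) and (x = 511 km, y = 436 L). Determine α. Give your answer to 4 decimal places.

The Cobb–Douglas utilities coincide, so 180^α·695^(1−α) = 511^α·436^(1−α).
Rearrange to (180/511)^α = (436/695)^(1−α) and take logs: α·-1.0434127 = (1−α)·-0.4662696.
So α/(1−α) = (-0.4662696)/(-1.0434127) = 0.4468698, and α = 0.4468698/1.4468698 ≈ 0.3089.

α ≈ 0.3089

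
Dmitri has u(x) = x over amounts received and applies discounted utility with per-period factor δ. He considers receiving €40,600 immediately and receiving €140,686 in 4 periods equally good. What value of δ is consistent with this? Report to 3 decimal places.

Equating discounted utilities: u(40600) = δ^4·u(140686) ⇒ δ^4 = u(40600)/u(140686).
With u(x) = x: δ^4 = 40600/140686 = 0.28859.
Taking the 4th root: δ = 0.28859^(1/4) ≈ 0.733.

δ ≈ 0.733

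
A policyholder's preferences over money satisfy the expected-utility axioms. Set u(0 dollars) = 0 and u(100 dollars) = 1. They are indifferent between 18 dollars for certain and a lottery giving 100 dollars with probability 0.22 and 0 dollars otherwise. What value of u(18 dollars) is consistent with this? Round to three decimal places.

The indifference gives u(18 dollars) = 0.22·u(100 dollars) + 0.78·u(0 dollars) = 0.22·1 + 0.78·0 = 0.22.

0.220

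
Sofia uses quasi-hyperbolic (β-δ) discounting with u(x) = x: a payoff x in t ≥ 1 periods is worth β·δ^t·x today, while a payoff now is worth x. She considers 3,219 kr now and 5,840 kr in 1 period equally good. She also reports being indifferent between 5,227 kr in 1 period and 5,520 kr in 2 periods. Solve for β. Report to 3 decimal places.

β ≈ 0.582

Both payoffs in the second observation are in the future, so β drops out: δ^1·5227 = δ^2·5520 ⇒ δ = 5227/5520 = 0.94692.
The first indifference: 3219 = β·δ·5840, so β = 3219/(δ·5840) = 3219/(0.94692·5840) ≈ 0.582.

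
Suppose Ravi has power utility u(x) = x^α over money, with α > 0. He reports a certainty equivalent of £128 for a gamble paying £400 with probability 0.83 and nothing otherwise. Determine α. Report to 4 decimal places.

Since u(0) = 0, the lottery's EU is 0.83·400^α.
Indifference: 128^α = 0.83·400^α, so (128/400)^α = 0.83.
Taking logs: α·ln(128/400) = ln(0.83), so α = -0.1863296 / -1.1394343 ≈ 0.1635.

α ≈ 0.1635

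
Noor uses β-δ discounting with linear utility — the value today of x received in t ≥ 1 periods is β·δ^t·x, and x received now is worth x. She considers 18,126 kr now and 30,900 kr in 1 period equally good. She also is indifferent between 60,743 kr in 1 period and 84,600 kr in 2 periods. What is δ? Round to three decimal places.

Both payoffs in the second observation are in the future, so β drops out: δ^1·60743 = δ^2·84600 ⇒ δ = 60743/84600 = 0.71800.

δ ≈ 0.718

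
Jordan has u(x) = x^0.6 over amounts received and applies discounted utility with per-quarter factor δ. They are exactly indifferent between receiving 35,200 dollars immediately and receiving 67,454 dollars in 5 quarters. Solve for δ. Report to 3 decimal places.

Indifference means u(35200) = δ^5 · u(67454), so δ^5 = u(35200)/u(67454).
Since u(x) = x^0.6, δ^5 = (35200/67454)^0.6 = 0.52184^0.6 = 0.67689.
Taking the 5th root: δ = 0.67689^(1/5) ≈ 0.925.

δ ≈ 0.925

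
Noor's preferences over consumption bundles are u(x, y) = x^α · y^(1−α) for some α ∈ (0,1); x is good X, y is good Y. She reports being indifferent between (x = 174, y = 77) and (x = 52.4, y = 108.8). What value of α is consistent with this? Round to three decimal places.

Indifference: 174^α · 77^(1−α) = 52.4^α · 108.8^(1−α).
(174/52.4)^α = (108.8/77)^(1−α); take logs: α·ln(174/52.4) = (1−α)·ln(108.8/77), i.e. α·1.200149 = (1−α)·0.345706.
With A = 1.200149 and B = 0.345706: α·A = (1−α)·B, so α = B/(A+B) = 0.345706/1.545855 ≈ 0.224.

α ≈ 0.224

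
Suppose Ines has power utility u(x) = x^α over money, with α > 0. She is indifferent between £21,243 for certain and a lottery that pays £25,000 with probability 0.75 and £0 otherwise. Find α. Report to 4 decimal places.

Since u(0) = 0, the lottery's EU is 0.75·25000^α.
Indifference: 21243^α = 0.75·25000^α, so (21243/25000)^α = 0.75.
Taking logs: α·ln(21243/25000) = ln(0.75), so α = -0.2876821 / -0.1628484 ≈ 1.7666.

α ≈ 1.7666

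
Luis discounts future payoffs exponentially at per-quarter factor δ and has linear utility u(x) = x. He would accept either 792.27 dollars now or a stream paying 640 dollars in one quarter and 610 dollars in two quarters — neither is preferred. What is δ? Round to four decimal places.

δ ≈ 0.7300

The stream is worth 640δ + 610δ² today, so 640δ + 610δ² = 792.27.
That is, 610δ² + 640δ − 792.27 = 0, a quadratic in δ.
The positive root is δ = [−640 + √(640² + 4·610·792.27)] / (2·610) = (−640 + 1530.601)/1220 ≈ 0.7300.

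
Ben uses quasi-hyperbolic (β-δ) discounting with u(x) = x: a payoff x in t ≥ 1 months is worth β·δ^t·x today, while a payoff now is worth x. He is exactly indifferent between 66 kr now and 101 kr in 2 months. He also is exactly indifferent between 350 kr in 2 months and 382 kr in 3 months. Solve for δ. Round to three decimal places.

From the later pair, β·δ^2·350 = β·δ^3·382; dividing through, δ = 350/382 = 0.91623.

δ ≈ 0.916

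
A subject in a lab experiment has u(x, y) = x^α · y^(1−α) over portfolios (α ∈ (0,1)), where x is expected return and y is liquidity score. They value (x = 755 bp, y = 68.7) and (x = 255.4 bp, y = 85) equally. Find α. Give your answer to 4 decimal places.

α ≈ 0.1642

Set the two utilities equal: 755^α·68.7^(1−α) = 255.4^α·85^(1−α).
(755/255.4)^α = (85/68.7)^(1−α); take logs: α·ln(755/255.4) = (1−α)·ln(85/68.7), i.e. α·1.0838868 = (1−α)·0.2129021.
With A = 1.0838868 and B = 0.2129021: α·A = (1−α)·B, so α = B/(A+B) = 0.2129021/1.2967889 ≈ 0.1642.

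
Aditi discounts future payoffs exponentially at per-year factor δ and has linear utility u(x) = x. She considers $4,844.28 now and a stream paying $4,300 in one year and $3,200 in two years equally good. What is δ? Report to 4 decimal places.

δ ≈ 0.7300

The stream is worth 4300δ + 3200δ² today, so 4300δ + 3200δ² = 4844.28.
That is, 3200δ² + 4300δ − 4844.28 = 0, a quadratic in δ.
δ = (−4300 + √(4300² + 4·3200·4844.28)) / (2·3200) = (−4300 + √80496784.00) / 6400 ≈ 0.7300.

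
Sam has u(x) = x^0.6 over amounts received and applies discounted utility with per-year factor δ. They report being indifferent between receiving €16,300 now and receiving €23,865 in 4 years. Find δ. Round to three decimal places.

Equating discounted utilities: u(16300) = δ^4·u(23865) ⇒ δ^4 = u(16300)/u(23865).
Since u(x) = x^0.6, δ^4 = (16300/23865)^0.6 = 0.68301^0.6 = 0.79553.
Taking the 4th root: δ = 0.79553^(1/4) ≈ 0.944.

δ ≈ 0.944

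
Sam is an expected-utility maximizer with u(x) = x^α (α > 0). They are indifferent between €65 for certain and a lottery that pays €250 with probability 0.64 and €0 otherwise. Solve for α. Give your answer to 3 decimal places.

The lottery's expected utility is 0.64·u(250) + 0.36·u(0) = 0.64·250^α (since u(0) = 0 for α > 0).
Setting u(65) equal to that: 65^α = 0.64·250^α ⇒ (65/250)^α = 0.64.
Take logs: α = ln 0.64 / ln(65/250) ≈ 0.33130.

α ≈ 0.331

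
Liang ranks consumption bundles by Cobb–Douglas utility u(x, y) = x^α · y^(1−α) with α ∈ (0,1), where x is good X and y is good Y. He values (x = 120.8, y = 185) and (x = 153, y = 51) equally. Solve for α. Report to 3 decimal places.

Set the two utilities equal: 120.8^α·185^(1−α) = 153^α·51^(1−α).
Rearrange to (120.8/153)^α = (51/185)^(1−α) and take logs: α·-0.236302 = (1−α)·-1.288530.
So α/(1−α) = (-1.288530)/(-0.236302) = 5.452895, and α = 5.452895/6.452895 ≈ 0.845.

α ≈ 0.845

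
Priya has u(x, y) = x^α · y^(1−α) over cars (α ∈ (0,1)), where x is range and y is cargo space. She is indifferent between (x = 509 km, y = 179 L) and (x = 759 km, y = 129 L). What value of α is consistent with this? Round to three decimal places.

α ≈ 0.451

Set the two utilities equal: 509^α·179^(1−α) = 759^α·129^(1−α).
Taking logs: α·ln 509 + (1−α)·ln 179 = α·ln 759 + (1−α)·ln 129, i.e. α·-0.399554 = (1−α)·-0.327573.
Thus α·(-0.727127) = -0.327573, so α = -0.327573/-0.727127 ≈ 0.451.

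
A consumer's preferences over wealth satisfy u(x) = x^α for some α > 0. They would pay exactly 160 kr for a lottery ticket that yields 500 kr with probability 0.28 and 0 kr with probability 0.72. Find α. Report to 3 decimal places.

Since u(0) = 0, the lottery's EU is 0.28·500^α.
Indifference: 160^α = 0.28·500^α, so (160/500)^α = 0.28.
Take logs: α = ln 0.28 / ln(160/500) ≈ 1.11719.

α ≈ 1.117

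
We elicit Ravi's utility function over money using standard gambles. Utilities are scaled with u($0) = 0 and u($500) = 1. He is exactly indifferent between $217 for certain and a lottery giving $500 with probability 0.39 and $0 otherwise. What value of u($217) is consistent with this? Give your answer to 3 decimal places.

0.390

By the standard-gamble method, u($217) is just the indifference probability on the best outcome: 0.39.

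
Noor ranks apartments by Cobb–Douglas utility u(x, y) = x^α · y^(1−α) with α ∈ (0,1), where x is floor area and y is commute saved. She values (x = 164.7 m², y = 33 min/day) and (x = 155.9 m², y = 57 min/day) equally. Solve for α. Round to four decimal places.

α ≈ 0.9087

Indifference: 164.7^α · 33^(1−α) = 155.9^α · 57^(1−α).
(164.7/155.9)^α = (57/33)^(1−α); take logs: α·ln(164.7/155.9) = (1−α)·ln(57/33), i.e. α·0.0549109 = (1−α)·0.5465437.
Thus α·(0.6014546) = 0.5465437, so α = 0.5465437/0.6014546 ≈ 0.9087.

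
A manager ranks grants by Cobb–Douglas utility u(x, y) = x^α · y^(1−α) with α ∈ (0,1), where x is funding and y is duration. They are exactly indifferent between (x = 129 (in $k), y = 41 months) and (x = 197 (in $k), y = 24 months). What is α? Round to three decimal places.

The Cobb–Douglas utilities coincide, so 129^α·41^(1−α) = 197^α·24^(1−α).
Taking logs: α·ln 129 + (1−α)·ln 41 = α·ln 197 + (1−α)·ln 24, i.e. α·-0.423391 = (1−α)·-0.535518.
So α/(1−α) = (-0.535518)/(-0.423391) = 1.264831, and α = 1.264831/2.264831 ≈ 0.558.

α ≈ 0.558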